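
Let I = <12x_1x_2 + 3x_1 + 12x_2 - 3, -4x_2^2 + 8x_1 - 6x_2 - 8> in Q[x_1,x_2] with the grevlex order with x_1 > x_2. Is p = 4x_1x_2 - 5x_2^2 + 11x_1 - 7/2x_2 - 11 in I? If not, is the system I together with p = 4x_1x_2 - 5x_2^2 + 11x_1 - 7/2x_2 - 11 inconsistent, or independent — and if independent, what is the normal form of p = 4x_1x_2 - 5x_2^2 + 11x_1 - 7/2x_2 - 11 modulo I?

First compute the reduced Gröbner basis of I by Buchberger's algorithm.
f_1 = 12x_1x_2 + 3x_1 + 12x_2 - 3, LT = x_1x_2.
f_2 = -4x_2^2 + 8x_1 - 6x_2 - 8, LT = x_2^2.

S(f_1,f_2): lcm = x_1x_2^2. S = 2x_1^2 - 5/4x_1x_2 + x_2^2 - 2x_1 - 1/4x_2.
  reduce S modulo (f_1, f_2):
  remainder 2x_1^2 + 5/16x_1 - 1/2x_2 - 37/16 ≠ 0; add h_3 = 2x_1^2 + 5/16x_1 - 1/2x_2 - 37/16 to the basis.

The other S-polynomials (S(f_1,h_3), S(f_2,h_3)) all reduce to 0 modulo the current basis, so we have a Gröbner basis.
Inter-reduce: drop elements whose leading term is divisible by another's, tail-reduce, and make monic.
Reduced Gröbner basis: {x_1^2 + 5/32x_1 - 1/4x_2 - 37/32, x_1x_2 + 1/4x_1 + x_2 - 1/4, x_2^2 - 2x_1 + 3/2x_2 + 2}.
Label its elements g_1 = x_1^2 + 5/32x_1 - 1/4x_2 - 37/32, g_2 = x_1x_2 + 1/4x_1 + x_2 - 1/4, g_3 = x_2^2 - 2x_1 + 3/2x_2 + 2.

Reduce p = 4x_1x_2 - 5x_2^2 + 11x_1 - 7/2x_2 - 11 modulo G:
  leading term x_1x_2: subtract (4)·g_2 from 4x_1x_2 - 5x_2^2 + 11x_1 - 7/2x_2 - 11 → -5x_2^2 + 10x_1 - 15/2x_2 - 10
  leading term x_2^2: subtract (-5)·g_3 from -5x_2^2 + 10x_1 - 15/2x_2 - 10 → 0
  normal form = 0.
Since the normal form is 0, p ∈ I.

4x_1x_2 - 5x_2^2 + 11x_1 - 7/2x_2 - 11 lies in I (it reduces to 0).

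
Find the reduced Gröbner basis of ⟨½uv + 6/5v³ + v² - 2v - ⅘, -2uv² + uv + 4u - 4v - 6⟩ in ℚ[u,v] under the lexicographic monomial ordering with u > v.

G = {u + 6/5v⁴ + ⅖v³ - 5/2v² - ⅘v - 11/10, v⁵ + ⅓v⁴ - 49/12v³ - 7/3v² + 29/12v + 4/3}

Buchberger's algorithm terminates because the ascending chain of leading-term ideals stabilizes.

f_1 = ½uv + 6/5v³ + v² - 2v - ⅘, LT = uv.
f_2 = -2uv² + uv + 4u - 4v - 6, LT = uv².

S(f_1,f_2): lcm = uv². S = ½uv + 2u + 12/5v⁴ + 2v³ - 4v² - 18/5v - 3.
  leading term uv: subtract (1)·f_1 from ½uv + 2u + 12/5v⁴ + 2v³ - 4v² - 18/5v - 3 → 2u + 12/5v⁴ + ⅘v³ - 5v² - 8/5v - 11/5
  leading term u: no divisor's leading term divides it; move 2u to the remainder.
  leading term v⁴: no divisor's leading term divides it; move 12/5v⁴ to the remainder.
  leading term v³: no divisor's leading term divides it; move ⅘v³ to the remainder.
  leading term v²: no divisor's leading term divides it; move -5v² to the remainder.
  leading term v: no divisor's leading term divides it; move -8/5v to the remainder.
  leading term 1: no divisor's leading term divides it; move -11/5 to the remainder.
  remainder 2u + 12/5v⁴ + ⅘v³ - 5v² - 8/5v - 11/5 ≠ 0; add g_3 = 2u + 12/5v⁴ + ⅘v³ - 5v² - 8/5v - 11/5 to the basis.

S(f_1,g_3): lcm = uv. S = -6/5v⁵ - ⅖v⁴ + 49/10v³ + 14/5v² - 29/10v - 8/5.
  leading term v⁵: no divisor's leading term divides it; move -6/5v⁵ to the remainder.
  leading term v⁴: no divisor's leading term divides it; move -⅖v⁴ to the remainder.
  leading term v³: no divisor's leading term divides it; move 49/10v³ to the remainder.
  leading term v²: no divisor's leading term divides it; move 14/5v² to the remainder.
  leading term v: no divisor's leading term divides it; move -29/10v to the remainder.
  leading term 1: no divisor's leading term divides it; move -8/5 to the remainder.
  remainder -6/5v⁵ - ⅖v⁴ + 49/10v³ + 14/5v² - 29/10v - 8/5 ≠ 0; add g_4 = -6/5v⁵ - ⅖v⁴ + 49/10v³ + 14/5v² - 29/10v - 8/5 to the basis.

The other S-polynomials (S(f_2,g_3), S(f_1,g_4), S(f_2,g_4), S(g_3,g_4)) all reduce to 0 modulo the current basis, so we have a Gröbner basis.
Inter-reduce: drop elements whose leading term is divisible by another's, tail-reduce, and make monic.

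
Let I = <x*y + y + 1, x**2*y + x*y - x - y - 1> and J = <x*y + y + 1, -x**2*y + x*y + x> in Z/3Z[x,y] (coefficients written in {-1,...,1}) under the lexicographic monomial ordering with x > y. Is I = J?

Yes, the ideals are equal.

Since reduced Gröbner bases are canonical representatives of ideals under a given ordering, it suffices to compute and compare them.
Buchberger on the first generating set:
f_1 = x*y + y + 1, LT = x*y.
f_2 = x**2*y + x*y - x - y - 1, LT = x**2*y.

S(f_1,f_2): lcm = x**2*y. S = -x + y + 1.
  leading term x: no divisor's leading term divides it; move -x to the remainder.
  leading term y: no divisor's leading term divides it; move y to the remainder.
  leading term 1: no divisor's leading term divides it; move 1 to the remainder.
  remainder -x + y + 1 ≠ 0; add g_3 = -x + y + 1 to the basis.

S(f_1,g_3): lcm = x*y. S = y**2 - y + 1.
  leading term y**2: no divisor's leading term divides it; move y**2 to the remainder.
  leading term y: no divisor's leading term divides it; move -y to the remainder.
  leading term 1: no divisor's leading term divides it; move 1 to the remainder.
  remainder y**2 - y + 1 ≠ 0; add g_4 = y**2 - y + 1 to the basis.

The other S-polynomials (S(f_2,g_3), S(f_1,g_4), S(f_2,g_4), S(g_3,g_4)) all reduce to 0 modulo the current basis, so we have a Gröbner basis.
Inter-reduce: drop elements whose leading term is divisible by another's, tail-reduce, and make monic.
Reduced Gröbner basis: {x - y - 1, y**2 - y + 1}.

Buchberger on the second generating set:
h_1 = x*y + y + 1, LT = x*y.
h_2 = -x**2*y + x*y + x, LT = x**2*y.

S(h_1,h_2): lcm = x**2*y. S = -x*y - x.
  leading term x*y: subtract (-1)·h_1 from -x*y - x → -x + y + 1
  leading term x: no divisor's leading term divides it; move -x to the remainder.
  leading term y: no divisor's leading term divides it; move y to the remainder.
  leading term 1: no divisor's leading term divides it; move 1 to the remainder.
  remainder -x + y + 1 ≠ 0; add k_3 = -x + y + 1 to the basis.

S(h_1,k_3): lcm = x*y. S = y**2 - y + 1.
  leading term y**2: no divisor's leading term divides it; move y**2 to the remainder.
  leading term y: no divisor's leading term divides it; move -y to the remainder.
  leading term 1: no divisor's leading term divides it; move 1 to the remainder.
  remainder y**2 - y + 1 ≠ 0; add k_4 = y**2 - y + 1 to the basis.

The other S-polynomials (S(h_2,k_3), S(h_1,k_4), S(h_2,k_4), S(k_3,k_4)) all reduce to 0 modulo the current basis, so we have a Gröbner basis.
Inter-reduce: drop elements whose leading term is divisible by another's, tail-reduce, and make monic.
Reduced Gröbner basis: {x - y - 1, y**2 - y + 1}.

Same reduced basis, so the two generating sets span the same ideal.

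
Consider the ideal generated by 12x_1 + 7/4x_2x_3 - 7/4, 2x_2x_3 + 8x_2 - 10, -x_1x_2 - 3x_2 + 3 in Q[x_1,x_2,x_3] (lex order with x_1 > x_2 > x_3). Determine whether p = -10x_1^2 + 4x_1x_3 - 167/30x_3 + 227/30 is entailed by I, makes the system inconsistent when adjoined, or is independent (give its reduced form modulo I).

First compute the reduced Gröbner basis of I by Buchberger's algorithm.
f_1 = 12x_1 + 7/4x_2x_3 - 7/4, LT = x_1.
f_2 = 2x_2x_3 + 8x_2 - 10, LT = x_2x_3.
f_3 = -x_1x_2 - 3x_2 + 3, LT = x_1x_2.

S(f_1,f_3): lcm = x_1x_2. S = 7/48x_2^2x_3 - 151/48x_2 + 3.
  reduce S modulo (f_1, f_2, f_3):
  remainder -7/12x_2^2 - 29/12x_2 + 3 ≠ 0; add h_4 = -7/12x_2^2 - 29/12x_2 + 3 to the basis.

S(f_2,f_3): lcm = x_1x_2x_3. S = 4x_1x_2 - 5x_1 - 3x_2x_3 + 3x_3.
  reduce S modulo (f_1, f_2, f_3, h_4):
  remainder -35/12x_2 + 3x_3 - 1/12 ≠ 0; add h_5 = -35/12x_2 + 3x_3 - 1/12 to the basis.

S(f_2,h_5): lcm = x_2x_3. S = 4x_2 + 36/35x_3^2 - 1/35x_3 - 5.
  reduce S modulo (f_1, f_2, f_3, h_4, h_5):
  remainder 36/35x_3^2 + 143/35x_3 - 179/35 ≠ 0; add h_6 = 36/35x_3^2 + 143/35x_3 - 179/35 to the basis.

The other S-polynomials (S(f_1,f_2), S(f_1,h_4), S(f_2,h_4), S(f_3,h_4), S(f_1,h_5), S(f_3,h_5), S(h_4,h_5), S(f_1,h_6), S(f_2,h_6), S(f_3,h_6), S(h_4,h_6), S(h_5,h_6)) all reduce to 0 modulo the current basis, so we have a Gröbner basis.
Inter-reduce: drop elements whose leading term is divisible by another's, tail-reduce, and make monic.
Reduced Gröbner basis: {x_1 - 3/5x_3 + 3/5, x_2 - 36/35x_3 + 1/35, x_3^2 + 143/36x_3 - 179/36}.
Label its elements g_1 = x_1 - 3/5x_3 + 3/5, g_2 = x_2 - 36/35x_3 + 1/35, g_3 = x_3^2 + 143/36x_3 - 179/36.

Reduce p = -10x_1^2 + 4x_1x_3 - 167/30x_3 + 227/30 modulo G:
  leading term x_1^2: subtract (-10x_1)·g_1 from -10x_1^2 + 4x_1x_3 - 167/30x_3 + 227/30 → -2x_1x_3 + 6x_1 - 167/30x_3 + 227/30
  leading term x_1x_3: subtract (-2x_3)·g_1 from -2x_1x_3 + 6x_1 - 167/30x_3 + 227/30 → 6x_1 - 6/5x_3^2 - 131/30x_3 + 227/30
  leading term x_1: subtract (6)·g_1 from 6x_1 - 6/5x_3^2 - 131/30x_3 + 227/30 → -6/5x_3^2 - 23/30x_3 + 119/30
  leading term x_3^2: subtract (-6/5)·g_3 from -6/5x_3^2 - 23/30x_3 + 119/30 → 4x_3 - 2
  leading term x_3: no divisor's leading term divides it; move 4x_3 to the remainder.
  leading term 1: no divisor's leading term divides it; move -2 to the remainder.
  normal form = 4x_3 - 2.
The normal form is nonzero, so p ∉ I. Since p minus its normal form lies in I, I + (p) = I + (r) where r = 4x_3 - 2; decide whether this ideal is the whole ring.
Run Buchberger on G together with r (pairs among the g_i already reduce to 0 since G is a Gröbner basis):
g_1 = x_1 - 3/5x_3 + 3/5, LT = x_1.
g_2 = x_2 - 36/35x_3 + 1/35, LT = x_2.
g_3 = x_3^2 + 143/36x_3 - 179/36, LT = x_3^2.
r = 4x_3 - 2, LT = x_3.

S(g_3,r): lcm = x_3^2. S = 161/36x_3 - 179/36.
  reduce S modulo (g_1, g_2, g_3, r):
  remainder -197/72 ≠ 0; add m_5 = -197/72 to the basis.

The other S-polynomials (S(g_1,g_2), S(g_1,g_3), S(g_1,r), S(g_2,g_3), S(g_2,r), S(g_1,m_5), S(g_2,m_5), S(g_3,m_5), S(r,m_5)) all reduce to 0 modulo the current basis, so we have a Gröbner basis.
Inter-reduce: drop elements whose leading term is divisible by another's, tail-reduce, and make monic.
Reduced Gröbner basis: {1}.
The reduced Gröbner basis of I + (p) is {1}: the ideal is the whole ring, so the enlarged system has no common solution — adjoining p is inconsistent.

The remainder on division by a Gröbner basis is unique — it is the normal form.

Adjoining -10x_1^2 + 4x_1x_3 - 167/30x_3 + 227/30 makes the ideal the whole ring: the system is inconsistent.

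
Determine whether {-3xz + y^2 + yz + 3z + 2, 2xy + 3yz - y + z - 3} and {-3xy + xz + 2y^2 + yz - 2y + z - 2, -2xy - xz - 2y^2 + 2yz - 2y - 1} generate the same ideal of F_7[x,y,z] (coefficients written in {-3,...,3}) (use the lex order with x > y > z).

For a fixed monomial order, each ideal has a unique reduced Gröbner basis; comparing bases decides equality.
Buchberger on the first generating set:
f_1 = -3xz + y^2 + yz + 3z + 2, LT = xz.
f_2 = 2xy + 3yz - y + z - 3, LT = xy.

S(f_1,f_2): lcm = xyz. S = 2y^3 + 2y^2z + 2yz^2 + 3yz - 3y + 3z^2 - 2z.
  leading term y^3: no divisor's leading term divides it; move 2y^3 to the remainder.
  leading term y^2z: no divisor's leading term divides it; move 2y^2z to the remainder.
  leading term yz^2: no divisor's leading term divides it; move 2yz^2 to the remainder.
  leading term yz: no divisor's leading term divides it; move 3yz to the remainder.
  leading term y: no divisor's leading term divides it; move -3y to the remainder.
  leading term z^2: no divisor's leading term divides it; move 3z^2 to the remainder.
  leading term z: no divisor's leading term divides it; move -2z to the remainder.
  remainder 2y^3 + 2y^2z + 2yz^2 + 3yz - 3y + 3z^2 - 2z ≠ 0; add g_3 = 2y^3 + 2y^2z + 2yz^2 + 3yz - 3y + 3z^2 - 2z to the basis.

The other S-polynomials (S(f_1,g_3), S(f_2,g_3)) all reduce to 0 modulo the current basis, so we have a Gröbner basis.
Inter-reduce: drop elements whose leading term is divisible by another's, tail-reduce, and make monic.
Reduced Gröbner basis: {xy - 2yz + 3y - 3z + 2, xz + 2y^2 + 2yz - z - 3, y^3 + y^2z + yz^2 - 2yz + 2y - 2z^2 - z}.

Buchberger on the second generating set:
h_1 = -3xy + xz + 2y^2 + yz - 2y + z - 2, LT = xy.
h_2 = -2xy - xz - 2y^2 + 2yz - 2y - 1, LT = xy.

S(h_1,h_2): lcm = xy. S = -2xz + 3y^2 + 3yz + 2y + 2z - 1.
  leading term xz: no divisor's leading term divides it; move -2xz to the remainder.
  leading term y^2: no divisor's leading term divides it; move 3y^2 to the remainder.
  leading term yz: no divisor's leading term divides it; move 3yz to the remainder.
  leading term y: no divisor's leading term divides it; move 2y to the remainder.
  leading term z: no divisor's leading term divides it; move 2z to the remainder.
  leading term 1: no divisor's leading term divides it; move -1 to the remainder.
  remainder -2xz + 3y^2 + 3yz + 2y + 2z - 1 ≠ 0; add k_3 = -2xz + 3y^2 + 3yz + 2y + 2z - 1 to the basis.

S(h_1,k_3): lcm = xyz. S = 2xz^2 - 2y^3 + 2y^2z + y^2 + 2yz^2 - 3yz + 3y + 2z^2 + 3z.
  leading term xz^2: subtract (-z)·k_3 from 2xz^2 - 2y^3 + 2y^2z + y^2 + 2yz^2 - 3yz + 3y + 2z^2 + 3z → -2y^3 - 2y^2z + y^2 - 2yz^2 - yz + 3y - 3z^2 + 2z
  leading term y^3: no divisor's leading term divides it; move -2y^3 to the remainder.
  leading term y^2z: no divisor's leading term divides it; move -2y^2z to the remainder.
  leading term y^2: no divisor's leading term divides it; move y^2 to the remainder.
  leading term yz^2: no divisor's leading term divides it; move -2yz^2 to the remainder.
  leading term yz: no divisor's leading term divides it; move -yz to the remainder.
  leading term y: no divisor's leading term divides it; move 3y to the remainder.
  leading term z^2: no divisor's leading term divides it; move -3z^2 to the remainder.
  leading term z: no divisor's leading term divides it; move 2z to the remainder.
  remainder -2y^3 - 2y^2z + y^2 - 2yz^2 - yz + 3y - 3z^2 + 2z ≠ 0; add k_4 = -2y^3 - 2y^2z + y^2 - 2yz^2 - yz + 3y - 3z^2 + 2z to the basis.

The other S-polynomials (S(h_2,k_3), S(h_1,k_4), S(h_2,k_4), S(k_3,k_4)) all reduce to 0 modulo the current basis, so we have a Gröbner basis.
Inter-reduce: drop elements whose leading term is divisible by another's, tail-reduce, and make monic.
Reduced Gröbner basis: {xy - 2yz - 2y - 3z + 2, xz + 2y^2 + 2yz - y - z - 3, y^3 + y^2z + 3y^2 + yz^2 - 3yz + 2y - 2z^2 - z}.

These differ, so the ideals are not equal.

No, the ideals differ.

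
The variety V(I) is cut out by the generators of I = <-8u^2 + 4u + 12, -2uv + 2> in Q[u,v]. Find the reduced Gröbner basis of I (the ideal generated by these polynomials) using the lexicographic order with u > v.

f_1 = -8u^2 + 4u + 12, LT = u^2.
f_2 = -2uv + 2, LT = uv.

S(f_1,f_2): lcm = u^2v. S = -1/2uv + u - 3/2v.
  leading term uv: subtract (1/4)·f_2 from -1/2uv + u - 3/2v → u - 3/2v - 1/2
  leading term u: no divisor's leading term divides it; move u to the remainder.
  leading term v: no divisor's leading term divides it; move -3/2v to the remainder.
  leading term 1: no divisor's leading term divides it; move -1/2 to the remainder.
  remainder u - 3/2v - 1/2 ≠ 0; add g_3 = u - 3/2v - 1/2 to the basis.

S(f_1,g_3): lcm = u^2. S = 3/2uv - 3/2.
  leading term uv: subtract (-3/4)·f_2 from 3/2uv - 3/2 → 0
  remainder 0.

S(f_2,g_3): lcm = uv. S = 3/2v^2 + 1/2v - 1.
  leading term v^2: no divisor's leading term divides it; move 3/2v^2 to the remainder.
  leading term v: no divisor's leading term divides it; move 1/2v to the remainder.
  leading term 1: no divisor's leading term divides it; move -1 to the remainder.
  remainder 3/2v^2 + 1/2v - 1 ≠ 0; add g_4 = 3/2v^2 + 1/2v - 1 to the basis.

S(f_1,g_4): leading monomials are coprime, so the S-polynomial reduces to 0 (Buchberger's first criterion).
S(f_2,g_4): lcm = uv^2. S = -1/3uv + 2/3u - v.
  leading term uv: subtract (1/6)·f_2 from -1/3uv + 2/3u - v → 2/3u - v - 1/3
  leading term u: subtract (2/3)·g_3 from 2/3u - v - 1/3 → 0
  remainder 0.

S(g_3,g_4): leading monomials are coprime, so the S-polynomial reduces to 0 (Buchberger's first criterion).
Every S-polynomial of the final basis reduces to 0, so we have a Gröbner basis.
Inter-reduce: drop elements whose leading term is divisible by another's, tail-reduce, and make monic.

G = {u - 3/2v - 1/2, v^2 + 1/3v - 2/3}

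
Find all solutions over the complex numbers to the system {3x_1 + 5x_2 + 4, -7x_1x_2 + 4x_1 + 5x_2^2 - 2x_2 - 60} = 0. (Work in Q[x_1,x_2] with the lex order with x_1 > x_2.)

Compute a lex Gröbner basis by Buchberger's algorithm.
f_1 = 3x_1 + 5x_2 + 4, LT = x_1.
f_2 = -7x_1x_2 + 4x_1 + 5x_2^2 - 2x_2 - 60, LT = x_1x_2.

S(f_1,f_2): lcm = x_1x_2. S = 4/7x_1 + 50/21x_2^2 + 22/21x_2 - 60/7.
  reduce S modulo (f_1, f_2):
  remainder 50/21x_2^2 + 2/21x_2 - 28/3 ≠ 0; add h_3 = 50/21x_2^2 + 2/21x_2 - 28/3 to the basis.

The other S-polynomials (S(f_1,h_3), S(f_2,h_3)) all reduce to 0 modulo the current basis, so we have a Gröbner basis.
Inter-reduce: drop elements whose leading term is divisible by another's, tail-reduce, and make monic.
Reduced Gröbner basis: {x_1 + 5/3x_2 + 4/3, x_2^2 + 1/25x_2 - 98/25}.

From the last basis element, x_2^2 + 1/25x_2 - 98/25 = 0, so x_2 takes values in {-2, 49/25}. Each choice, substituted upward through the basis, yields the corresponding point(s) of the solution set.
  x_2 = -2: the earlier basis element becomes x_1 - 2 = 0, giving x_1 = 2 — point (2, -2).
  x_2 = 49/25: the earlier basis element becomes x_1 + 23/5 = 0, giving x_1 = -23/5 — point (-23/5, 49/25).

{(2, -2), (-23/5, 49/25)}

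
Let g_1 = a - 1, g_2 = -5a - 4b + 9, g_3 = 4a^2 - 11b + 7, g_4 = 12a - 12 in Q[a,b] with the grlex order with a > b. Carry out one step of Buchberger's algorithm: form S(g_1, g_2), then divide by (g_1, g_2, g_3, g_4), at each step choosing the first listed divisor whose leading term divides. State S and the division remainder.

S(g_1, g_2) = -4/5b + 4/5; remainder on division = -4/5b + 4/5.

lcm(LM(g_1), LM(g_2)) = a.
S = (lcm/LT(g_1))·g_1 − (lcm/LT(g_2))·g_2 = -4/5b + 4/5.
Reduce S modulo (g_1, g_2, g_3, g_4) in that order:
  leading term b: no divisor's leading term divides it; move -4/5b to the remainder.
  leading term 1: no divisor's leading term divides it; move 4/5 to the remainder.
The remainder -4/5b + 4/5 is nonzero, so it would be added as the next basis element.
An S-polynomial is built so that the two leading terms cancel; whether anything survives reduction is exactly the Gröbner-basis criterion.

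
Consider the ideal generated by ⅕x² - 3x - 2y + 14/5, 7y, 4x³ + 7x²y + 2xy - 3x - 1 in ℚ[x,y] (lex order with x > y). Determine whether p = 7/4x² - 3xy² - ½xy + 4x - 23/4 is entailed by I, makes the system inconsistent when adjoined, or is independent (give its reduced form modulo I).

7/4x² - 3xy² - ½xy + 4x - 23/4 lies in I (it reduces to 0).

First compute the reduced Gröbner basis of I by Buchberger's algorithm.
f_1 = ⅕x² - 3x - 2y + 14/5, LT = x².
f_2 = 7y, LT = y.
f_3 = 4x³ + 7x²y + 2xy - 3x - 1, LT = x³.

S(f_1,f_3): lcm = x³. S = -7/4x²y - 15x² - 21/2xy + 59/4x + ¼.
  reduce S modulo (f_1, f_2, f_3):
  remainder -841/4x + 841/4 ≠ 0; add h_4 = -841/4x + 841/4 to the basis.

The other S-polynomials (S(f_1,f_2), S(f_2,f_3), S(f_1,h_4), S(f_2,h_4), S(f_3,h_4)) all reduce to 0 modulo the current basis, so we have a Gröbner basis.
Inter-reduce: drop elements whose leading term is divisible by another's, tail-reduce, and make monic.
Reduced Gröbner basis: {x - 1, y}.
Label its elements g_1 = x - 1, g_2 = y.

Reduce p = 7/4x² - 3xy² - ½xy + 4x - 23/4 modulo G:
  leading term x²: subtract (7/4x)·g_1 from 7/4x² - 3xy² - ½xy + 4x - 23/4 → -3xy² - ½xy + 23/4x - 23/4
  leading term xy²: subtract (-3y²)·g_1 from -3xy² - ½xy + 23/4x - 23/4 → -½xy + 23/4x - 3y² - 23/4
  leading term xy: subtract (-½y)·g_1 from -½xy + 23/4x - 3y² - 23/4 → 23/4x - 3y² - ½y - 23/4
  leading term x: subtract (23/4)·g_1 from 23/4x - 3y² - ½y - 23/4 → -3y² - ½y
  leading term y²: subtract (-3y)·g_2 from -3y² - ½y → -½y
  leading term y: subtract (-½)·g_2 from -½y → 0
  normal form = 0.
Since the normal form is 0, p ∈ I.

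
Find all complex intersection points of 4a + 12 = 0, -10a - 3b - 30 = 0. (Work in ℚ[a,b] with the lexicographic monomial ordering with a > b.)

{(-3, 0)}

Compute a lex Gröbner basis by Buchberger's algorithm.
f_1 = 4a + 12, LT = a.
f_2 = -10a - 3b - 30, LT = a.

S(f_1,f_2): lcm = a. S = -3/10b.
  leading term b: no divisor's leading term divides it; move -3/10b to the remainder.
  remainder -3/10b ≠ 0; add h_3 = -3/10b to the basis.

S(f_1,h_3): leading monomials are coprime, so the S-polynomial reduces to 0 (Buchberger's first criterion).
S(f_2,h_3): leading monomials are coprime, so the S-polynomial reduces to 0 (Buchberger's first criterion).
Every S-polynomial of the final basis reduces to 0, so we have a Gröbner basis.
Inter-reduce: drop elements whose leading term is divisible by another's, tail-reduce, and make monic.
Reduced Gröbner basis: {a + 3, b}.

A lex Gröbner basis eliminates variables successively. Here b depends only on b, with roots {0}; lifting each root through the earlier basis elements recovers the full solutions.
  b = 0: the earlier basis element becomes a + 3 = 0, giving a = -3 — point (-3, 0).
Check: every point annihilates each of the original generators.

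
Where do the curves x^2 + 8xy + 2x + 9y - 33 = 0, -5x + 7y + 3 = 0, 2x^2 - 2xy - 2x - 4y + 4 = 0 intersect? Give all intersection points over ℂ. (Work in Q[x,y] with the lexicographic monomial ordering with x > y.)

{(2, 1)}

Compute a lex Gröbner basis by Buchberger's algorithm.
f_1 = x^2 + 8xy + 2x + 9y - 33, LT = x^2.
f_2 = -5x + 7y + 3, LT = x.
f_3 = 2x^2 - 2xy - 2x - 4y + 4, LT = x^2.

S(f_1,f_2): lcm = x^2. S = 47/5xy + 13/5x + 9y - 33.
  leading term xy: subtract (-47/25y)·f_2 from 47/5xy + 13/5x + 9y - 33 → 13/5x + 329/25y^2 + 366/25y - 33
  leading term x: subtract (-13/25)·f_2 from 13/5x + 329/25y^2 + 366/25y - 33 → 329/25y^2 + 457/25y - 786/25
  leading term y^2: no divisor's leading term divides it; move 329/25y^2 to the remainder.
  leading term y: no divisor's leading term divides it; move 457/25y to the remainder.
  leading term 1: no divisor's leading term divides it; move -786/25 to the remainder.
  remainder 329/25y^2 + 457/25y - 786/25 ≠ 0; add h_4 = 329/25y^2 + 457/25y - 786/25 to the basis.

S(f_1,f_3): lcm = x^2. S = 9xy + 3x + 11y - 35.
  leading term xy: subtract (-9/5y)·f_2 from 9xy + 3x + 11y - 35 → 3x + 63/5y^2 + 82/5y - 35
  leading term x: subtract (-3/5)·f_2 from 3x + 63/5y^2 + 82/5y - 35 → 63/5y^2 + 103/5y - 166/5
  leading term y^2: subtract (45/47)·h_4 from 63/5y^2 + 103/5y - 166/5 → 728/235y - 728/235
  leading term y: no divisor's leading term divides it; move 728/235y to the remainder.
  leading term 1: no divisor's leading term divides it; move -728/235 to the remainder.
  remainder 728/235y - 728/235 ≠ 0; add h_5 = 728/235y - 728/235 to the basis.

The other S-polynomials (S(f_2,f_3), S(f_1,h_4), S(f_2,h_4), S(f_3,h_4), S(f_1,h_5), S(f_2,h_5), S(f_3,h_5), S(h_4,h_5)) all reduce to 0 modulo the current basis, so we have a Gröbner basis.
Inter-reduce: drop elements whose leading term is divisible by another's, tail-reduce, and make monic.
Reduced Gröbner basis: {x - 2, y - 1}.

From the last basis element, y - 1 = 0, so y takes values in {1}. Each choice, substituted upward through the basis, yields the corresponding point(s) of the solution set.
  y = 1: the earlier basis element becomes x - 2 = 0, giving x = 2 — point (2, 1).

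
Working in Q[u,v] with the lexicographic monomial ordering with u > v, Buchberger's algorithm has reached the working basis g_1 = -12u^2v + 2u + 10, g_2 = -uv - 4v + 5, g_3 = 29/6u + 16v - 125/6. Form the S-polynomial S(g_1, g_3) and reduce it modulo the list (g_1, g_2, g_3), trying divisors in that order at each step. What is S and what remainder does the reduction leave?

lcm(LM(g_1), LM(g_3)) = u^2v.
S = (lcm/LT(g_1))·g_1 − (lcm/LT(g_3))·g_3 = -96/29uv^2 + 125/29uv - 1/6u - 5/6.
Reduce S modulo (g_1, g_2, g_3) in that order:
  leading term uv^2: subtract (96/29v)·g_2 from -96/29uv^2 + 125/29uv - 1/6u - 5/6 → 125/29uv - 1/6u + 384/29v^2 - 480/29v - 5/6
  leading term uv: subtract (-125/29)·g_2 from 125/29uv - 1/6u + 384/29v^2 - 480/29v - 5/6 → -1/6u + 384/29v^2 - 980/29v + 3605/174
  leading term u: subtract (-1/29)·g_3 from -1/6u + 384/29v^2 - 980/29v + 3605/174 → 384/29v^2 - 964/29v + 20
  leading term v^2: no divisor's leading term divides it; move 384/29v^2 to the remainder.
  leading term v: no divisor's leading term divides it; move -964/29v to the remainder.
  leading term 1: no divisor's leading term divides it; move 20 to the remainder.
The remainder 384/29v^2 - 964/29v + 20 is nonzero, so it would be added as the next basis element.

S(g_1, g_3) = -96/29uv^2 + 125/29uv - 1/6u - 5/6; remainder on division = 384/29v^2 - 964/29v + 20.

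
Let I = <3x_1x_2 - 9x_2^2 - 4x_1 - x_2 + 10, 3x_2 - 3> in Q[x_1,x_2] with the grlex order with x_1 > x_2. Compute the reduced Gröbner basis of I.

f_1 = 3x_1x_2 - 9x_2^2 - 4x_1 - x_2 + 10, LT = x_1x_2.
f_2 = 3x_2 - 3, LT = x_2.

S(f_1,f_2): lcm = x_1x_2. S = -3x_2^2 - 1/3x_1 - 1/3x_2 + 10/3.
  leading term x_2^2: subtract (-x_2)·f_2 from -3x_2^2 - 1/3x_1 - 1/3x_2 + 10/3 → -1/3x_1 - 10/3x_2 + 10/3
  leading term x_1: no divisor's leading term divides it; move -1/3x_1 to the remainder.
  leading term x_2: subtract (-10/9)·f_2 from -10/3x_2 + 10/3 → 0
  remainder -1/3x_1 ≠ 0; add g_3 = -1/3x_1 to the basis.

The other S-polynomials (S(f_1,g_3), S(f_2,g_3)) all reduce to 0 modulo the current basis, so we have a Gröbner basis.
Inter-reduce: drop elements whose leading term is divisible by another's, tail-reduce, and make monic.

G = {x_1, x_2 - 1}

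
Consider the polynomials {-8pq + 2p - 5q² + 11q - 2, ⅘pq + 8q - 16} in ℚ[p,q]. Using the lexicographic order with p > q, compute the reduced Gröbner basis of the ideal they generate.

G = {p - 5/2q² + 91/2q - 81, q³ - 91/5q² + 182/5q - 8}

f_1 = -8pq + 2p - 5q² + 11q - 2, LT = pq.
f_2 = ⅘pq + 8q - 16, LT = pq.

S(f_1,f_2): lcm = pq. S = -¼p + ⅝q² - 91/8q + 81/4.
  leading term p: no divisor's leading term divides it; move -¼p to the remainder.
  leading term q²: no divisor's leading term divides it; move ⅝q² to the remainder.
  leading term q: no divisor's leading term divides it; move -91/8q to the remainder.
  leading term 1: no divisor's leading term divides it; move 81/4 to the remainder.
  remainder -¼p + ⅝q² - 91/8q + 81/4 ≠ 0; add g_3 = -¼p + ⅝q² - 91/8q + 81/4 to the basis.

S(f_1,g_3): lcm = pq. S = -¼p + 5/2q³ - 359/8q² + 637/8q + ¼.
  leading term p: subtract (1)·g_3 from -¼p + 5/2q³ - 359/8q² + 637/8q + ¼ → 5/2q³ - 91/2q² + 91q - 20
  leading term q³: no divisor's leading term divides it; move 5/2q³ to the remainder.
  leading term q²: no divisor's leading term divides it; move -91/2q² to the remainder.
  leading term q: no divisor's leading term divides it; move 91q to the remainder.
  leading term 1: no divisor's leading term divides it; move -20 to the remainder.
  remainder 5/2q³ - 91/2q² + 91q - 20 ≠ 0; add g_4 = 5/2q³ - 91/2q² + 91q - 20 to the basis.

The other S-polynomials (S(f_2,g_3), S(f_1,g_4), S(f_2,g_4), S(g_3,g_4)) all reduce to 0 modulo the current basis, so we have a Gröbner basis.
Inter-reduce: drop elements whose leading term is divisible by another's, tail-reduce, and make monic.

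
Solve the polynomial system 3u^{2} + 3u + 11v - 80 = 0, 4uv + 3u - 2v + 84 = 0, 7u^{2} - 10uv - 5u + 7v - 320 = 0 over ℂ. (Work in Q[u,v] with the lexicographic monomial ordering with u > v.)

Compute a lex Gröbner basis by Buchberger's algorithm.
f_1 = 3u^{2} + 3u + 11v - 80, LT = u^{2}.
f_2 = 4uv + 3u - 2v + 84, LT = uv.
f_3 = 7u^{2} - 10uv - 5u + 7v - 320, LT = u^{2}.

S(f_1,f_2): lcm = u^{2}v. S = -\tfrac{3}{4}u^{2} + \tfrac{3}{2}uv - 21u + \tfrac{11}{3}v^{2} - \tfrac{80}{3}v.
  reduce S modulo (f_1, f_2, f_3):
  remainder -\tfrac{171}{8}u + \tfrac{11}{3}v^{2} - \tfrac{139}{6}v - \tfrac{103}{2} ≠ 0; add h_4 = -\tfrac{171}{8}u + \tfrac{11}{3}v^{2} - \tfrac{139}{6}v - \tfrac{103}{2} to the basis.

S(f_1,f_3): lcm = u^{2}. S = \tfrac{10}{7}uv + \tfrac{12}{7}u + \tfrac{8}{3}v + \tfrac{400}{21}.
  reduce S modulo (f_1, f_2, f_3, h_4):
  remainder \tfrac{44}{399}v^{2} + \tfrac{51}{19}v - \tfrac{4988}{399} ≠ 0; add h_5 = \tfrac{44}{399}v^{2} + \tfrac{51}{19}v - \tfrac{4988}{399} to the basis.

S(f_2,f_3): lcm = u^{2}v. S = \tfrac{3}{4}u^{2} + \tfrac{10}{7}uv^{2} + \tfrac{3}{14}uv + 21u - v^{2} + \tfrac{320}{7}v.
  reduce S modulo (f_1, f_2, f_3, h_4, h_5):
  remainder -\tfrac{83521}{924}v + \tfrac{83521}{231} ≠ 0; add h_6 = -\tfrac{83521}{924}v + \tfrac{83521}{231} to the basis.

The other S-polynomials (S(f_1,h_4), S(f_2,h_4), S(f_3,h_4), S(f_1,h_5), S(f_2,h_5), S(f_3,h_5), S(h_4,h_5), S(f_1,h_6), S(f_2,h_6), S(f_3,h_6), S(h_4,h_6), S(h_5,h_6)) all reduce to 0 modulo the current basis, so we have a Gröbner basis.
Inter-reduce: drop elements whose leading term is divisible by another's, tail-reduce, and make monic.
Reduced Gröbner basis: {u + 4, v - 4}.

A lex Gröbner basis eliminates variables successively. Here v - 4 depends only on v, with roots {4}; lifting each root through the earlier basis elements recovers the full solutions.
  v = 4: the earlier basis element becomes u + 4 = 0, giving u = -4 — point (-4, 4).
A lex Gröbner basis triangularizes the system, enabling back-substitution.

{(-4, 4)}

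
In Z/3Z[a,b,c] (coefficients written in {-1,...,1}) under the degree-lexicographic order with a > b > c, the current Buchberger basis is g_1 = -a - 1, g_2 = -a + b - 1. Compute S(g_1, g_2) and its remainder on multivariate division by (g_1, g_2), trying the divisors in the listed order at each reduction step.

lcm(LM(g_1), LM(g_2)) = a.
S = (lcm/LT(g_1))·g_1 − (lcm/LT(g_2))·g_2 = b.
Reduce S modulo (g_1, g_2) in that order:
  leading term b: no divisor's leading term divides it; move b to the remainder.
The remainder b is nonzero, so it would be added as the next basis element.

S(g_1, g_2) = b; remainder on division = b.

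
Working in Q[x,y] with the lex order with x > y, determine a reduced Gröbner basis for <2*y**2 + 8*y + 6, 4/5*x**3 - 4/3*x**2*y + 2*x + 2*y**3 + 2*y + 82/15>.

G = {x**3 - 5/3*x**2*y + 5/2*x + 35*y + 221/6, y**2 + 4*y + 3}

f_1 = 2*y**2 + 8*y + 6, LT = y**2.
f_2 = 4/5*x**3 - 4/3*x**2*y + 2*x + 2*y**3 + 2*y + 82/15, LT = x**3.

The S-polynomials (S(f_1,f_2)) all reduce to 0 modulo the current basis, so we have a Gröbner basis.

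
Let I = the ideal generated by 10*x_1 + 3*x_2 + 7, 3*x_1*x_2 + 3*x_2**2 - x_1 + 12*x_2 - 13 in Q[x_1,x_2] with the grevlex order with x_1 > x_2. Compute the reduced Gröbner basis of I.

f_1 = 10*x_1 + 3*x_2 + 7, LT = x_1.
f_2 = 3*x_1*x_2 + 3*x_2**2 - x_1 + 12*x_2 - 13, LT = x_1*x_2.

S(f_1,f_2): lcm = x_1*x_2. S = -7/10*x_2**2 + 1/3*x_1 - 33/10*x_2 + 13/3.
  leading term x_2**2: no divisor's leading term divides it; move -7/10*x_2**2 to the remainder.
  leading term x_1: subtract (1/30)·f_1 from 1/3*x_1 - 33/10*x_2 + 13/3 → -17/5*x_2 + 41/10
  leading term x_2: no divisor's leading term divides it; move -17/5*x_2 to the remainder.
  leading term 1: no divisor's leading term divides it; move 41/10 to the remainder.
  remainder -7/10*x_2**2 - 17/5*x_2 + 41/10 ≠ 0; add g_3 = -7/10*x_2**2 - 17/5*x_2 + 41/10 to the basis.

S(f_1,g_3): leading monomials are coprime, so the S-polynomial reduces to 0 (Buchberger's first criterion).
S(f_2,g_3): lcm = x_1*x_2**2. S = x_2**3 - 109/21*x_1*x_2 + 4*x_2**2 + 41/7*x_1 - 13/3*x_2.
  leading term x_2**3: subtract (-10/7*x_2)·g_3 from x_2**3 - 109/21*x_1*x_2 + 4*x_2**2 + 41/7*x_1 - 13/3*x_2 → -109/21*x_1*x_2 - 6/7*x_2**2 + 41/7*x_1 + 32/21*x_2
  leading term x_1*x_2: subtract (-109/210*x_2)·f_1 from -109/21*x_1*x_2 - 6/7*x_2**2 + 41/7*x_1 + 32/21*x_2 → 7/10*x_2**2 + 41/7*x_1 + 361/70*x_2
  leading term x_2**2: subtract (-1)·g_3 from 7/10*x_2**2 + 41/7*x_1 + 361/70*x_2 → 41/7*x_1 + 123/70*x_2 + 41/10
  leading term x_1: subtract (41/70)·f_1 from 41/7*x_1 + 123/70*x_2 + 41/10 → 0
  remainder 0.

Every S-polynomial of the final basis reduces to 0, so we have a Gröbner basis.
Inter-reduce: drop elements whose leading term is divisible by another's, tail-reduce, and make monic.

G = {x_2**2 + 34/7*x_2 - 41/7, x_1 + 3/10*x_2 + 7/10}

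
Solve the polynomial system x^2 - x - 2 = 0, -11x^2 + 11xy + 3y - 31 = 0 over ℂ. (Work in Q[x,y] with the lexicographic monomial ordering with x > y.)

{(-1, -21/4), (2, 3)}

Compute a lex Gröbner basis by Buchberger's algorithm.
f_1 = x^2 - x - 2, LT = x^2.
f_2 = -11x^2 + 11xy + 3y - 31, LT = x^2.

S(f_1,f_2): lcm = x^2. S = xy - x + 3/11y - 53/11.
  leading term xy: no divisor's leading term divides it; move xy to the remainder.
  leading term x: no divisor's leading term divides it; move -x to the remainder.
  leading term y: no divisor's leading term divides it; move 3/11y to the remainder.
  leading term 1: no divisor's leading term divides it; move -53/11 to the remainder.
  remainder xy - x + 3/11y - 53/11 ≠ 0; add h_3 = xy - x + 3/11y - 53/11 to the basis.

S(f_1,h_3): lcm = x^2y. S = x^2 - 14/11xy + 53/11x - 2y.
  leading term x^2: subtract (1)·f_1 from x^2 - 14/11xy + 53/11x - 2y → -14/11xy + 64/11x - 2y + 2
  leading term xy: subtract (-14/11)·h_3 from -14/11xy + 64/11x - 2y + 2 → 50/11x - 200/121y - 500/121
  leading term x: no divisor's leading term divides it; move 50/11x to the remainder.
  leading term y: no divisor's leading term divides it; move -200/121y to the remainder.
  leading term 1: no divisor's leading term divides it; move -500/121 to the remainder.
  remainder 50/11x - 200/121y - 500/121 ≠ 0; add h_4 = 50/11x - 200/121y - 500/121 to the basis.

S(h_3,h_4): lcm = xy. S = -x + 4/11y^2 + 13/11y - 53/11.
  leading term x: subtract (-11/50)·h_4 from -x + 4/11y^2 + 13/11y - 53/11 → 4/11y^2 + 9/11y - 63/11
  leading term y^2: no divisor's leading term divides it; move 4/11y^2 to the remainder.
  leading term y: no divisor's leading term divides it; move 9/11y to the remainder.
  leading term 1: no divisor's leading term divides it; move -63/11 to the remainder.
  remainder 4/11y^2 + 9/11y - 63/11 ≠ 0; add h_5 = 4/11y^2 + 9/11y - 63/11 to the basis.

The other S-polynomials (S(f_2,h_3), S(f_1,h_4), S(f_2,h_4), S(f_1,h_5), S(f_2,h_5), S(h_3,h_5), S(h_4,h_5)) all reduce to 0 modulo the current basis, so we have a Gröbner basis.
Inter-reduce: drop elements whose leading term is divisible by another's, tail-reduce, and make monic.
Reduced Gröbner basis: {x - 4/11y - 10/11, y^2 + 9/4y - 63/4}.

A lex Gröbner basis eliminates variables successively. Here y^2 + 9/4y - 63/4 depends only on y, with roots {-21/4, 3}; lifting each root through the earlier basis elements recovers the full solutions.
  y = -21/4: the earlier basis element becomes x + 1 = 0, giving x = -1 — point (-1, -21/4).
  y = 3: the earlier basis element becomes x - 2 = 0, giving x = 2 — point (2, 3).
Each listed point satisfies every original equation (direct substitution).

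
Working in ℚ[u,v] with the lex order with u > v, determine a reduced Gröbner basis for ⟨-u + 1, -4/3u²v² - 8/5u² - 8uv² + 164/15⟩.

The reduced Gröbner basis is the canonical form of the ideal for this ordering.

f_1 = -u + 1, LT = u.
f_2 = -4/3u²v² - 8/5u² - 8uv² + 164/15, LT = u²v².

S(f_1,f_2): lcm = u²v². S = -6/5u² - 7uv² + 41/5.
  leading term u²: subtract (6/5u)·f_1 from -6/5u² - 7uv² + 41/5 → -7uv² - 6/5u + 41/5
  leading term uv²: subtract (7v²)·f_1 from -7uv² - 6/5u + 41/5 → -6/5u - 7v² + 41/5
  leading term u: subtract (6/5)·f_1 from -6/5u - 7v² + 41/5 → -7v² + 7
  leading term v²: no divisor's leading term divides it; move -7v² to the remainder.
  leading term 1: no divisor's leading term divides it; move 7 to the remainder.
  remainder -7v² + 7 ≠ 0; add g_3 = -7v² + 7 to the basis.

The other S-polynomials (S(f_1,g_3), S(f_2,g_3)) all reduce to 0 modulo the current basis, so we have a Gröbner basis.
Inter-reduce: drop elements whose leading term is divisible by another's, tail-reduce, and make monic.

G = {u - 1, v² - 1}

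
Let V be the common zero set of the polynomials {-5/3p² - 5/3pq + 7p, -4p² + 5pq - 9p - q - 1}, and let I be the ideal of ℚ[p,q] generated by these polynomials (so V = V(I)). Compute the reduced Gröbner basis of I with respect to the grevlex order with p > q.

G = {p² - 4/3p + 1/9q + 1/9, pq - 43/15p - 1/9q - 1/9, q² + 58/15p - 139/45q - 184/45}

f_1 = -5/3p² - 5/3pq + 7p, LT = p².
f_2 = -4p² + 5pq - 9p - q - 1, LT = p².

S(f_1,f_2): lcm = p². S = 9/4pq - 129/20p - ¼q - ¼.
  leading term pq: no divisor's leading term divides it; move 9/4pq to the remainder.
  leading term p: no divisor's leading term divides it; move -129/20p to the remainder.
  leading term q: no divisor's leading term divides it; move -¼q to the remainder.
  leading term 1: no divisor's leading term divides it; move -¼ to the remainder.
  remainder 9/4pq - 129/20p - ¼q - ¼ ≠ 0; add g_3 = 9/4pq - 129/20p - ¼q - ¼ to the basis.

S(f_1,g_3): lcm = p²q. S = pq² + 43/15p² - 184/45pq + 1/9p.
  leading term pq²: subtract (4/9q)·g_3 from pq² + 43/15p² - 184/45pq + 1/9p → 43/15p² - 11/9pq + 1/9q² + 1/9p + 1/9q
  leading term p²: subtract (-43/25)·f_1 from 43/15p² - 11/9pq + 1/9q² + 1/9p + 1/9q → -184/45pq + 1/9q² + 2734/225p + 1/9q
  leading term pq: subtract (-736/405)·g_3 from -184/45pq + 1/9q² + 2734/225p + 1/9q → 1/9q² + 58/135p - 139/405q - 184/405
  leading term q²: no divisor's leading term divides it; move 1/9q² to the remainder.
  leading term p: no divisor's leading term divides it; move 58/135p to the remainder.
  leading term q: no divisor's leading term divides it; move -139/405q to the remainder.
  leading term 1: no divisor's leading term divides it; move -184/405 to the remainder.
  remainder 1/9q² + 58/135p - 139/405q - 184/405 ≠ 0; add g_4 = 1/9q² + 58/135p - 139/405q - 184/405 to the basis.

The other S-polynomials (S(f_2,g_3), S(f_1,g_4), S(f_2,g_4), S(g_3,g_4)) all reduce to 0 modulo the current basis, so we have a Gröbner basis.
Inter-reduce: drop elements whose leading term is divisible by another's, tail-reduce, and make monic.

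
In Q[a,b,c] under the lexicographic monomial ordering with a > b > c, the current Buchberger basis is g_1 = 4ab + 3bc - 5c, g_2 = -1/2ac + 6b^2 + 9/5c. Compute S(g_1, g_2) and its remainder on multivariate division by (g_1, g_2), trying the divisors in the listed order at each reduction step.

S(g_1, g_2) = 12b^3 + 3/4bc^2 + 18/5bc - 5/4c^2; remainder on division = 12b^3 + 3/4bc^2 + 18/5bc - 5/4c^2.

lcm(LM(g_1), LM(g_2)) = abc.
S = (lcm/LT(g_1))·g_1 − (lcm/LT(g_2))·g_2 = 12b^3 + 3/4bc^2 + 18/5bc - 5/4c^2.
Reduce S modulo (g_1, g_2) in that order:
  leading term b^3: no divisor's leading term divides it; move 12b^3 to the remainder.
  leading term bc^2: no divisor's leading term divides it; move 3/4bc^2 to the remainder.
  leading term bc: no divisor's leading term divides it; move 18/5bc to the remainder.
  leading term c^2: no divisor's leading term divides it; move -5/4c^2 to the remainder.
The remainder 12b^3 + 3/4bc^2 + 18/5bc - 5/4c^2 is nonzero, so it would be added as the next basis element.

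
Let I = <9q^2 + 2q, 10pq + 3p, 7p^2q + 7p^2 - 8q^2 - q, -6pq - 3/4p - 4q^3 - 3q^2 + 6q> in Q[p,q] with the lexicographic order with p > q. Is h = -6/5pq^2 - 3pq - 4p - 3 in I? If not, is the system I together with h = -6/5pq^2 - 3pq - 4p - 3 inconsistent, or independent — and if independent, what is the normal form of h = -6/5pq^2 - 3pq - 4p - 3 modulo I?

Adjoining -6/5pq^2 - 3pq - 4p - 3 makes the ideal the whole ring: the system is inconsistent.

First compute the reduced Gröbner basis of I by Buchberger's algorithm.
f_1 = 9q^2 + 2q, LT = q^2.
f_2 = 10pq + 3p, LT = pq.
f_3 = 7p^2q + 7p^2 - 8q^2 - q, LT = p^2q.
f_4 = -6pq - 3/4p - 4q^3 - 3q^2 + 6q, LT = pq.

S(f_1,f_2): lcm = pq^2. S = -7/90pq.
  reduce S modulo (f_1, f_2, f_3, f_4):
  remainder 7/300p ≠ 0; add k_5 = 7/300p to the basis.

S(f_1,f_3): lcm = p^2q^2. S = -7/9p^2q + 8/7q^3 + 1/7q^2.
  reduce S modulo (f_1, f_2, f_3, f_4, k_5):
  remainder 2/81q ≠ 0; add k_6 = 2/81q to the basis.

The other S-polynomials (S(f_1,f_4), S(f_2,f_3), S(f_2,f_4), S(f_3,f_4), S(f_1,k_5), S(f_2,k_5), S(f_3,k_5), S(f_4,k_5), S(f_1,k_6), S(f_2,k_6), S(f_3,k_6), S(f_4,k_6), S(k_5,k_6)) all reduce to 0 modulo the current basis, so we have a Gröbner basis.
Inter-reduce: drop elements whose leading term is divisible by another's, tail-reduce, and make monic.
Reduced Gröbner basis: {p, q}.
Label its elements g_1 = p, g_2 = q.

Reduce h = -6/5pq^2 - 3pq - 4p - 3 modulo G:
  leading term pq^2: subtract (-6/5q^2)·g_1 from -6/5pq^2 - 3pq - 4p - 3 → -3pq - 4p - 3
  leading term pq: subtract (-3q)·g_1 from -3pq - 4p - 3 → -4p - 3
  leading term p: subtract (-4)·g_1 from -4p - 3 → -3
  leading term 1: no divisor's leading term divides it; move -3 to the remainder.
  normal form = -3.
The normal form is nonzero, so h ∉ I. Since h minus its normal form lies in I, I + (h) = I + (r) where r = -3; decide whether this ideal is the whole ring.
Here r = -3 is a nonzero constant, hence a unit: 1 ∈ I + (h), the Gröbner basis of I + (h) is {1}, and the enlarged system has no common solution — adjoining h is inconsistent.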